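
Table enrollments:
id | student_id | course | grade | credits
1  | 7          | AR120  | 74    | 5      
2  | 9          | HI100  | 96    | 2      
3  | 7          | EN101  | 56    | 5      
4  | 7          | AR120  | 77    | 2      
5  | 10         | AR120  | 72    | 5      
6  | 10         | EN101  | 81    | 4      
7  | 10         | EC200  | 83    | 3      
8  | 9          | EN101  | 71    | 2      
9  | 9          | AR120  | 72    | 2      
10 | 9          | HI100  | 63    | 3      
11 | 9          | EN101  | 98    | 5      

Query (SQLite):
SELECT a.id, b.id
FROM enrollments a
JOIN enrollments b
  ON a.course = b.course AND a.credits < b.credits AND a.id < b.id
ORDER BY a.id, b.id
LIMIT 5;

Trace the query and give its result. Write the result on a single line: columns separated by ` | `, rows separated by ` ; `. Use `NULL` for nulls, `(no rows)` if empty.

Pairs (a,b) with same course, a.credits < b.credits, a.id < b.id.
course groups: AR120:{1,4,5,9} EC200:{7} EN101:{3,6,8,11} HI100:{2,10}
Ordered by (a.id, b.id); first 5.

2 | 10 ; 4 | 5 ; 6 | 11 ; 8 | 11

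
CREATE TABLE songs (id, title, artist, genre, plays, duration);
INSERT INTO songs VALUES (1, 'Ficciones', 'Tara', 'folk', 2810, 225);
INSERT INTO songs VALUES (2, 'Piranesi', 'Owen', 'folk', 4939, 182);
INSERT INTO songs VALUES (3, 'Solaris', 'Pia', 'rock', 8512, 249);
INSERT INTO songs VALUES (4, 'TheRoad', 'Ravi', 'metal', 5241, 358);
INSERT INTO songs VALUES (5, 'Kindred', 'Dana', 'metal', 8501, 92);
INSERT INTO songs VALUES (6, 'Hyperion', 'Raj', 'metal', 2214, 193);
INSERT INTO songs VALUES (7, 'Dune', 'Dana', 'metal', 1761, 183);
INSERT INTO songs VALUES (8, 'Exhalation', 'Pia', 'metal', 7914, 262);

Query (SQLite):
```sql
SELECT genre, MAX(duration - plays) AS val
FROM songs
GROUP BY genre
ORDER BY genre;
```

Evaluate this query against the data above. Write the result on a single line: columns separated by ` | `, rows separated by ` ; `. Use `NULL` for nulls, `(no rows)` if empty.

For each row compute duration - plays.
Group by genre; take MAX of the expression per group.
  folk: ids {1, 2} → MAX(duration - plays)=-2585
  metal: ids {4, 5, 6, 7, 8} → MAX(duration - plays)=-1578
  rock: ids {3} → MAX(duration - plays)=-8263

folk | -2585 ; metal | -1578 ; rock | -8263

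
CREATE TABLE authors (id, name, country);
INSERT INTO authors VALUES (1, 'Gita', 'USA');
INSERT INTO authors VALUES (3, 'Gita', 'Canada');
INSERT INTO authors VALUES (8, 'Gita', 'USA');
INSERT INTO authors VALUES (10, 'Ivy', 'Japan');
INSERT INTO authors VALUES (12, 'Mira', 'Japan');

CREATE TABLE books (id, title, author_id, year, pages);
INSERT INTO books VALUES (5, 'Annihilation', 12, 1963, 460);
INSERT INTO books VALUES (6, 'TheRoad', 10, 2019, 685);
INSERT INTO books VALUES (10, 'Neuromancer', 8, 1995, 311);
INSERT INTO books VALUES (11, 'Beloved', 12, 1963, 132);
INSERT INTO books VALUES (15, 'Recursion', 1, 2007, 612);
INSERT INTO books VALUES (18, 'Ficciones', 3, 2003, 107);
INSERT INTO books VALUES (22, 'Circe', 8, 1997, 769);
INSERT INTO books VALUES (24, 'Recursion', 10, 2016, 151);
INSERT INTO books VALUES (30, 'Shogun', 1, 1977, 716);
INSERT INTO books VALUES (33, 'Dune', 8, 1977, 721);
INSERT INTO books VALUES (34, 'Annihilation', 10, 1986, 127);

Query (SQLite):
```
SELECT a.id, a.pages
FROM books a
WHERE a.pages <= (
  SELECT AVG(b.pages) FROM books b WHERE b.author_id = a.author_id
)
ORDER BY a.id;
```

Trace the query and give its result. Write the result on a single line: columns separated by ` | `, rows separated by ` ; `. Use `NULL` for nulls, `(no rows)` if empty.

For each books row a, compute AVG(pages) over rows sharing a.author_id.
Keep row a if a.pages <= that per-group AVG.
  author_id=1: AVG(pages) = 664.0
  author_id=3: AVG(pages) = 107.0
  author_id=8: AVG(pages) = 600.333333
  author_id=10: AVG(pages) = 321.0
  author_id=12: AVG(pages) = 296.0

10 | 311 ; 11 | 132 ; 15 | 612 ; 18 | 107 ; 24 | 151 ; 34 | 127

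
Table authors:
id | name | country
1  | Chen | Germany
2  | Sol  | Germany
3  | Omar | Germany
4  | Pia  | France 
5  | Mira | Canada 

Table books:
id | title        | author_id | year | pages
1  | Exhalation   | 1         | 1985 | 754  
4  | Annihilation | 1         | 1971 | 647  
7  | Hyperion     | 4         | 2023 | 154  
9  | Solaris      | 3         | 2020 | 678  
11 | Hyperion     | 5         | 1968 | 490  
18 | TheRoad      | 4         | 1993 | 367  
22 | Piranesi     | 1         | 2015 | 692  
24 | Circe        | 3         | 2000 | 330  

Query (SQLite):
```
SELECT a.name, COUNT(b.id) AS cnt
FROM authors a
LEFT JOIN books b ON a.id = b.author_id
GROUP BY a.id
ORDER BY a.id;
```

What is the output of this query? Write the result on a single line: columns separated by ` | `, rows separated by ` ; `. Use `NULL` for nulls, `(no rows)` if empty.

LEFT JOIN keeps every authors row; unmatched ones get NULL for books columns.
Group by authors.id and compute COUNT(b.id). COUNT(col) of an all-NULL group is 0.
  1: ids {1, 4, 22} → COUNT(b.id)=3
  2: ids {—} → COUNT(b.id)=0
  3: ids {9, 24} → COUNT(b.id)=2
  4: ids {7, 18} → COUNT(b.id)=2
  5: ids {11} → COUNT(b.id)=1

Chen | 3 ; Sol | 0 ; Omar | 2 ; Pia | 2 ; Mira | 1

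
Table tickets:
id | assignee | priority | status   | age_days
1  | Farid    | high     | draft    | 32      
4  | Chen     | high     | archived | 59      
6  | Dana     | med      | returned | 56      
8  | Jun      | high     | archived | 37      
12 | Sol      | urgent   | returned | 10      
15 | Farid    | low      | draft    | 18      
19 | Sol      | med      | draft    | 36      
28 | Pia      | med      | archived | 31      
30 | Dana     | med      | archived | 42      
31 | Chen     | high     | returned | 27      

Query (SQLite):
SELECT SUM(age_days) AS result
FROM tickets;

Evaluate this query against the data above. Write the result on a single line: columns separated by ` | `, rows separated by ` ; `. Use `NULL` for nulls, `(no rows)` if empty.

348

All age_days values: [32, 59, 56, 37, 10, 18, 36, 31, 42, 27].
SUM of non-NULL values = 348.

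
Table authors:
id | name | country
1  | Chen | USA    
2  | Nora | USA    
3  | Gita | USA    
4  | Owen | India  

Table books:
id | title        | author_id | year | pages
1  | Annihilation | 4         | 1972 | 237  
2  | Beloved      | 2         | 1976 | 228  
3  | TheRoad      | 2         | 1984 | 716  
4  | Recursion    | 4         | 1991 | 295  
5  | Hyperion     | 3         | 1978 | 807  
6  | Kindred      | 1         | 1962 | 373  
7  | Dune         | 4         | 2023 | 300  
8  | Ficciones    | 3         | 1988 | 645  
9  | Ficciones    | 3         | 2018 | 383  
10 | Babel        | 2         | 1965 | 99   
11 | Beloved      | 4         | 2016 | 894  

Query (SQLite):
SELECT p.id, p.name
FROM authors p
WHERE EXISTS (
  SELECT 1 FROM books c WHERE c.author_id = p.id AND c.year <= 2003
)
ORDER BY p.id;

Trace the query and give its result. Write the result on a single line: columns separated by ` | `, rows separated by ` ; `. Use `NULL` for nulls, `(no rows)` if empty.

1 | Chen ; 2 | Nora ; 3 | Gita ; 4 | Owen

For each authors row, check whether any books with matching author_id has year <= 2003.
Keep rows where that is true.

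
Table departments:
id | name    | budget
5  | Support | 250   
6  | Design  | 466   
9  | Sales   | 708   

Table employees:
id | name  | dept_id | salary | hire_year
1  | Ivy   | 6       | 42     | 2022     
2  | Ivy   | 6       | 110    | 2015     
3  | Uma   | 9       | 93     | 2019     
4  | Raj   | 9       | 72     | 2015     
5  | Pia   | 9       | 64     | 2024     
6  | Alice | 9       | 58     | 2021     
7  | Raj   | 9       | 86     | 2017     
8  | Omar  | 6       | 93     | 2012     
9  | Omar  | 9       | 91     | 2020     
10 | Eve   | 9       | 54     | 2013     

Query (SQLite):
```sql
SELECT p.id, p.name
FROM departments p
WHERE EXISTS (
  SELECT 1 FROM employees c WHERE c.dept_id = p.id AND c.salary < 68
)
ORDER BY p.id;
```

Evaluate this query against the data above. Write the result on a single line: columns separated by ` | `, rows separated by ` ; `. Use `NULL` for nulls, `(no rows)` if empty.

6 | Design ; 9 | Sales

For each departments row, check whether any employees with matching dept_id has salary < 68.
Keep rows where that is true.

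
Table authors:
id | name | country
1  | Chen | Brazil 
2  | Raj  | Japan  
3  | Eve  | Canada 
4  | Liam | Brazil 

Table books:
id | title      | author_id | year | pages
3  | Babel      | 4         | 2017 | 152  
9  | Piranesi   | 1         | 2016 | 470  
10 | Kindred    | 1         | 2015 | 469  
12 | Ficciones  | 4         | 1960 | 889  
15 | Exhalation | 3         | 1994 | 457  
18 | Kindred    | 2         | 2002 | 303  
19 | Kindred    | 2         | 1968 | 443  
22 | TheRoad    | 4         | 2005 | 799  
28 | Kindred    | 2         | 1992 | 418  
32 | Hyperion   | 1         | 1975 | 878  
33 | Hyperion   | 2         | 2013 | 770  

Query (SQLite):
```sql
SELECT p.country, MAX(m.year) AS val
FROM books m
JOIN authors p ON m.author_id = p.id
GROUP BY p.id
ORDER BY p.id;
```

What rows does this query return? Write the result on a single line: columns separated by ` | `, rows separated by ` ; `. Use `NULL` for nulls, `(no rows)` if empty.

Join each books row to its authors via author_id.
Group joined rows by authors.id; compute MAX(m.year) per group.
  1: ids {9, 10, 32} → MAX(m.year)=2016
  2: ids {18, 19, 28, 33} → MAX(m.year)=2013
  3: ids {15} → MAX(m.year)=1994
  4: ids {3, 12, 22} → MAX(m.year)=2017

Brazil | 2016 ; Japan | 2013 ; Canada | 1994 ; Brazil | 2017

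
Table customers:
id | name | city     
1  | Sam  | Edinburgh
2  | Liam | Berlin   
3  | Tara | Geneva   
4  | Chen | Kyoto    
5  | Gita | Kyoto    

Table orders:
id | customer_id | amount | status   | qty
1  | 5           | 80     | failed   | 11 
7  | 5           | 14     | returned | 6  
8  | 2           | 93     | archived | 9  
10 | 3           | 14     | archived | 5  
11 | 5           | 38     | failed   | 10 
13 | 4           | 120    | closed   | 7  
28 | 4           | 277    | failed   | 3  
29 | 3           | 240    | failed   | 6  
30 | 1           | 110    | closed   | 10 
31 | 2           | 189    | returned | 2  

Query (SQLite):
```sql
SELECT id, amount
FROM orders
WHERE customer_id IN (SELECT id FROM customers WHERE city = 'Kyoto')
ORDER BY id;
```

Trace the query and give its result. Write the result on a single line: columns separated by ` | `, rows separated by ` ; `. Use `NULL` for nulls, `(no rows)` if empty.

1 | 80 ; 7 | 14 ; 11 | 38 ; 13 | 120 ; 28 | 277

Inner query: customers.id where city = 'Kyoto'.
Outer: keep orders rows whose customer_id is in that set.
Inner query → {4, 5}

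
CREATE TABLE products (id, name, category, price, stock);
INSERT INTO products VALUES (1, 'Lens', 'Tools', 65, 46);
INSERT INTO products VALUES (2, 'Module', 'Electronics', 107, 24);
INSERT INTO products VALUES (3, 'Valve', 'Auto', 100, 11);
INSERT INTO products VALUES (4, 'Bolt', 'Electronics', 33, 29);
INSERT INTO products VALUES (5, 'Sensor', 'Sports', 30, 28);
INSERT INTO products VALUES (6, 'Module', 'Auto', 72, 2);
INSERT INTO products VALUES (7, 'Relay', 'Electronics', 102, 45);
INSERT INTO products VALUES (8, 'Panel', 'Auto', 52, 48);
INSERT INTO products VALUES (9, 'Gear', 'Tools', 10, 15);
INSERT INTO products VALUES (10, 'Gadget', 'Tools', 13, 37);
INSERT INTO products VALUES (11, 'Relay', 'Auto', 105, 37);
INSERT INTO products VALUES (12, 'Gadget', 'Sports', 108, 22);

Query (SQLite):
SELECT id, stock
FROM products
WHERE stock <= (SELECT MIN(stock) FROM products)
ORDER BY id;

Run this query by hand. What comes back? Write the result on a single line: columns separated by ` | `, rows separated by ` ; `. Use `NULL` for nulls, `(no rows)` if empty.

Scalar subquery: MIN(stock) over all products rows = 2.
Keep rows where stock <= that value.

6 | 2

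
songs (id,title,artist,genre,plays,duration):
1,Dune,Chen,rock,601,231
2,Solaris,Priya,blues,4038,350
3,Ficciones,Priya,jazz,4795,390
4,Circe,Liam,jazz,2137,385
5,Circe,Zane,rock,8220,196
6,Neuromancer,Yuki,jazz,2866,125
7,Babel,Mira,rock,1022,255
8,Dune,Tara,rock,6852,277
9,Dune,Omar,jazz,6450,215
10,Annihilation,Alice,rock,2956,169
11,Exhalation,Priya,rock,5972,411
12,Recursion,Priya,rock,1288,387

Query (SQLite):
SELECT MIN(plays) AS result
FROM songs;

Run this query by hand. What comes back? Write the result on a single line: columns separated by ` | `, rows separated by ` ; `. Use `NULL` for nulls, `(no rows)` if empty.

All plays values: [601, 4038, 4795, 2137, 8220, 2866, 1022, 6852, 6450, 2956, 5972, 1288].
MIN of non-NULL values = 601.

601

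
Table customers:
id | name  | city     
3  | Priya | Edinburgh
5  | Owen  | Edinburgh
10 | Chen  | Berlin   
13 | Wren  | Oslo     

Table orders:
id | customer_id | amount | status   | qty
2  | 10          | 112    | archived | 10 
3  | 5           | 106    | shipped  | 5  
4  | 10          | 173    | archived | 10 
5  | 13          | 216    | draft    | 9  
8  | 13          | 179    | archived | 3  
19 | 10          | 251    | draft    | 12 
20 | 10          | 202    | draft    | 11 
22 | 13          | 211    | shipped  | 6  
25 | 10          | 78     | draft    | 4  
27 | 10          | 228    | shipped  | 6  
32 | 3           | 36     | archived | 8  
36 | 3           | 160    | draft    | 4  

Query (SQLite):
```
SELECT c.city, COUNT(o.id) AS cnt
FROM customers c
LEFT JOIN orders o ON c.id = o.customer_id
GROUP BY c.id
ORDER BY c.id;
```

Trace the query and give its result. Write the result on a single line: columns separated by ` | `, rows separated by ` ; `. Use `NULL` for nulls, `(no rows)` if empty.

LEFT JOIN keeps every customers row; unmatched ones get NULL for orders columns.
Group by customers.id and compute COUNT(o.id). COUNT(col) of an all-NULL group is 0.
  3: ids {32, 36} → COUNT(o.id)=2
  5: ids {3} → COUNT(o.id)=1
  10: ids {2, 4, 19, 20, 25, 27} → COUNT(o.id)=6
  13: ids {5, 8, 22} → COUNT(o.id)=3

Edinburgh | 2 ; Edinburgh | 1 ; Berlin | 6 ; Oslo | 3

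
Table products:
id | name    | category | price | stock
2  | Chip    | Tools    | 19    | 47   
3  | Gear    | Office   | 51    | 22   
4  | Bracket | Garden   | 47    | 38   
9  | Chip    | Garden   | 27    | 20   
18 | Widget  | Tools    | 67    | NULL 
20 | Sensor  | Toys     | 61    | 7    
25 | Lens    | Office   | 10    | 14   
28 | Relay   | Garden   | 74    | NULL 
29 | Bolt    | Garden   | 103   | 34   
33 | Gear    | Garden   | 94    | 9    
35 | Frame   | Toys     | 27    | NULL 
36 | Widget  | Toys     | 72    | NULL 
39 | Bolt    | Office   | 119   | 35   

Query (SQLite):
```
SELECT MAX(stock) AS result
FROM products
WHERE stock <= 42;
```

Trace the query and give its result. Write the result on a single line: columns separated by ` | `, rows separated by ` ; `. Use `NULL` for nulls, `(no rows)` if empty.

38

Rows where stock <= 42 → stock values: [22, 38, 20, 7, 14, 34, 9, 35].
MAX of non-NULL values = 38.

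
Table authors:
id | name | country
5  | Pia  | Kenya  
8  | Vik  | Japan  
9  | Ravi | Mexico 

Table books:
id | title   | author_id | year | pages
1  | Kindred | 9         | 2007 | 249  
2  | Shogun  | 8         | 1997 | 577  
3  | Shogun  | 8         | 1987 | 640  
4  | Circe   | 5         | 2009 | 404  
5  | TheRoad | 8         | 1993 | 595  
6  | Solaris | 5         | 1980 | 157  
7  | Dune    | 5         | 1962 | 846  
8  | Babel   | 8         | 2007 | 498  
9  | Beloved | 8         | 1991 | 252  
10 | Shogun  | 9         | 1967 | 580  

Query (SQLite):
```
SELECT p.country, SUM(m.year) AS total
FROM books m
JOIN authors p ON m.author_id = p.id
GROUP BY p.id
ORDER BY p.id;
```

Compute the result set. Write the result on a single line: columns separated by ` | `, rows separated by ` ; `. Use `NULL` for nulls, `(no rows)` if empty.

Join each books row to its authors via author_id.
Group joined rows by authors.id; compute SUM(m.year) per group.
  5: ids {4, 6, 7} → SUM(m.year)=5951
  8: ids {2, 3, 5, 8, 9} → SUM(m.year)=9975
  9: ids {1, 10} → SUM(m.year)=3974

Kenya | 5951 ; Japan | 9975 ; Mexico | 3974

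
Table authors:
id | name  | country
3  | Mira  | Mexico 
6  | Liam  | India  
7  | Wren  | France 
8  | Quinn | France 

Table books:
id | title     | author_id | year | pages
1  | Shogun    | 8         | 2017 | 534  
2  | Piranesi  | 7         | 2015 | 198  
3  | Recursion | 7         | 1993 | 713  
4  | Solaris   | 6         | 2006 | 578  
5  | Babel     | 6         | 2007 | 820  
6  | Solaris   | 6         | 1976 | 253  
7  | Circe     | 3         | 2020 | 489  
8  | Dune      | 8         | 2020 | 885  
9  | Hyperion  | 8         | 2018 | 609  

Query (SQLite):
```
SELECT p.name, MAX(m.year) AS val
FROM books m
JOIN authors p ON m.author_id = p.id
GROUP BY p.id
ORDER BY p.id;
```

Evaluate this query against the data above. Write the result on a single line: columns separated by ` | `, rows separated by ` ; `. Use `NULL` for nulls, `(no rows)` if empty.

Mira | 2020 ; Liam | 2007 ; Wren | 2015 ; Quinn | 2020

Join each books row to its authors via author_id.
Group joined rows by authors.id; compute MAX(m.year) per group.
  3: ids {7} → MAX(m.year)=2020
  6: ids {4, 5, 6} → MAX(m.year)=2007
  7: ids {2, 3} → MAX(m.year)=2015
  8: ids {1, 8, 9} → MAX(m.year)=2020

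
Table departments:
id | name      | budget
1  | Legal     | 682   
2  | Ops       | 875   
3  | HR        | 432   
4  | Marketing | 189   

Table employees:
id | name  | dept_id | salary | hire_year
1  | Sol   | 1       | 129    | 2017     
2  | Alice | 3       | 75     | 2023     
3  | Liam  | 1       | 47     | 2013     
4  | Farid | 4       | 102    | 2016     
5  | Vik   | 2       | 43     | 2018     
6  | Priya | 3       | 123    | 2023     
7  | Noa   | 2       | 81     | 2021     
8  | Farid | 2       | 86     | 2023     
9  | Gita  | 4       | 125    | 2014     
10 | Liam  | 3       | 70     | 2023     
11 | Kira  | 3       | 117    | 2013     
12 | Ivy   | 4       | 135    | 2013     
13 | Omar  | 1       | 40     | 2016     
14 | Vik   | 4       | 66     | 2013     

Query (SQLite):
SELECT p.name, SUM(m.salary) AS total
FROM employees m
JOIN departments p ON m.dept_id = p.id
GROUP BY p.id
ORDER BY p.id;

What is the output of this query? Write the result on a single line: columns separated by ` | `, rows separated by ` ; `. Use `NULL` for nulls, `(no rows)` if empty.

Join each employees row to its departments via dept_id.
Group joined rows by departments.id; compute SUM(m.salary) per group.
  1: ids {1, 3, 13} → SUM(m.salary)=216
  2: ids {5, 7, 8} → SUM(m.salary)=210
  3: ids {2, 6, 10, 11} → SUM(m.salary)=385
  4: ids {4, 9, 12, 14} → SUM(m.salary)=428

Legal | 216 ; Ops | 210 ; HR | 385 ; Marketing | 428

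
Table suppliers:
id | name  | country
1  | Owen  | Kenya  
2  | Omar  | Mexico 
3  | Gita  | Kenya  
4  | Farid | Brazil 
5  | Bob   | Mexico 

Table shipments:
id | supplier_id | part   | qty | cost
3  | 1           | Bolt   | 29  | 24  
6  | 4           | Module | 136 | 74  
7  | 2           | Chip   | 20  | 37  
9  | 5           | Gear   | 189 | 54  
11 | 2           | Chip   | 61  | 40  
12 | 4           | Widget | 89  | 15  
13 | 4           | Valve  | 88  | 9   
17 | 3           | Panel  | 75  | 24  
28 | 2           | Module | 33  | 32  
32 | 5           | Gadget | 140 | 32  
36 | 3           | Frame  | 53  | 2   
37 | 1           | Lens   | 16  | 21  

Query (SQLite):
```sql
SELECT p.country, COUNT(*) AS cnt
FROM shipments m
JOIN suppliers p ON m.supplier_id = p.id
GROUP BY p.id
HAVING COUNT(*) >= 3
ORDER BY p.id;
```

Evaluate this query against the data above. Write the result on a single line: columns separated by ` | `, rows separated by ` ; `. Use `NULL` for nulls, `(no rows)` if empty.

Join each shipments row to its suppliers via supplier_id.
Group joined rows by suppliers.id; compute COUNT(*) per group.
HAVING: keep groups with count ≥ 3.
  1: ids {3, 37} → COUNT(*)=2
  2: ids {7, 11, 28} → COUNT(*)=3
  3: ids {17, 36} → COUNT(*)=2
  4: ids {6, 12, 13} → COUNT(*)=3
  5: ids {9, 32} → COUNT(*)=2

Mexico | 3 ; Brazil | 3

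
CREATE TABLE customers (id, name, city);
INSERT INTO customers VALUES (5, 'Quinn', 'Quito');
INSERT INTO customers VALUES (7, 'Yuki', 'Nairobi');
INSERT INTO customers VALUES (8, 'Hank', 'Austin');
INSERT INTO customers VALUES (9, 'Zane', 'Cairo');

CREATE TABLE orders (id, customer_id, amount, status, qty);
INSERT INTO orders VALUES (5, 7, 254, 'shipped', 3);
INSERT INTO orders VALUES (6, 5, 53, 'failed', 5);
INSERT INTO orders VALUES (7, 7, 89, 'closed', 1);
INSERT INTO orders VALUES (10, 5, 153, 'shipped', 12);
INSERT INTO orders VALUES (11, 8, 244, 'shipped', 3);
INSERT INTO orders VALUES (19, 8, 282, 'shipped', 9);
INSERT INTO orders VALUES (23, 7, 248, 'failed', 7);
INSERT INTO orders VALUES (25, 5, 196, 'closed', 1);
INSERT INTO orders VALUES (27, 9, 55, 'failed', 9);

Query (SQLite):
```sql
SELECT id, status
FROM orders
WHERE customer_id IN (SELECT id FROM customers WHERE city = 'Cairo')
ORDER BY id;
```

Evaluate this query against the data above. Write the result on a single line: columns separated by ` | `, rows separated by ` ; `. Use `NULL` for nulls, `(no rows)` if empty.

27 | failed

Inner query: customers.id where city = 'Cairo'.
Outer: keep orders rows whose customer_id is in that set.
Inner query → {9}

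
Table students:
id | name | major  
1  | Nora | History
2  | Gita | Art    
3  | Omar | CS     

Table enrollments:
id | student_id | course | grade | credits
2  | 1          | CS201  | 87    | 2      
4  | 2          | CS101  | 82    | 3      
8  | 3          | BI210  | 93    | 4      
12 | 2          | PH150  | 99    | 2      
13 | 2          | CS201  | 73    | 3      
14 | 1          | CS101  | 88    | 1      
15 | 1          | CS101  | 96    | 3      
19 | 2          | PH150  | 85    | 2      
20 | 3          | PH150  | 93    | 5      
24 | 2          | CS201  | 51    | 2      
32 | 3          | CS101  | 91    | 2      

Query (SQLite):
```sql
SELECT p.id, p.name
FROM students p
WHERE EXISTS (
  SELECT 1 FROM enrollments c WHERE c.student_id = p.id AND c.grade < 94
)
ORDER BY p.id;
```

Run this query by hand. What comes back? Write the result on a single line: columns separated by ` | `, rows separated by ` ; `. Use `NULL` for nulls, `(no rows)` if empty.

1 | Nora ; 2 | Gita ; 3 | Omar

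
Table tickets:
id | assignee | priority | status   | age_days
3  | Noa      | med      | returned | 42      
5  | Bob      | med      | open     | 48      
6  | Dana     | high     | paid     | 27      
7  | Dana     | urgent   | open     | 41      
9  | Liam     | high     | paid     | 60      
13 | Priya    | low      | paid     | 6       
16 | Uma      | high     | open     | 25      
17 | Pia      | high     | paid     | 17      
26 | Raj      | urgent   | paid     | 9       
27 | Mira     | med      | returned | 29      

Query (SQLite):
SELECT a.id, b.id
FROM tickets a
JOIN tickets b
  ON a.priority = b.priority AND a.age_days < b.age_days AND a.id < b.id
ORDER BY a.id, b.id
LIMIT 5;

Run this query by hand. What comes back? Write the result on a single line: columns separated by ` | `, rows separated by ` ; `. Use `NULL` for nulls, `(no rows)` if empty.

Pairs (a,b) with same priority, a.age_days < b.age_days, a.id < b.id.
priority groups: high:{6,9,16,17} low:{13} med:{3,5,27} urgent:{7,26}
Ordered by (a.id, b.id); first 5.

3 | 5 ; 6 | 9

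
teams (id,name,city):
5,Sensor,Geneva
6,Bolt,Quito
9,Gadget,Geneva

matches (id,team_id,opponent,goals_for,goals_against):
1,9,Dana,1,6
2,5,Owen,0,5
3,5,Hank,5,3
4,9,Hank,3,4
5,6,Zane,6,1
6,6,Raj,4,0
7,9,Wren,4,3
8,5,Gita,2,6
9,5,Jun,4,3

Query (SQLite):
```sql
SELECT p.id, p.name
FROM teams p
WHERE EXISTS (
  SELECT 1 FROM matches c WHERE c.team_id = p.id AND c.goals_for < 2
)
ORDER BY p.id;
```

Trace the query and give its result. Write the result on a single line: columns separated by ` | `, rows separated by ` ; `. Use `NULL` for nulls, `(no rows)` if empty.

For each teams row, check whether any matches with matching team_id has goals_for < 2.
Keep rows where that is true.

5 | Sensor ; 9 | Gadget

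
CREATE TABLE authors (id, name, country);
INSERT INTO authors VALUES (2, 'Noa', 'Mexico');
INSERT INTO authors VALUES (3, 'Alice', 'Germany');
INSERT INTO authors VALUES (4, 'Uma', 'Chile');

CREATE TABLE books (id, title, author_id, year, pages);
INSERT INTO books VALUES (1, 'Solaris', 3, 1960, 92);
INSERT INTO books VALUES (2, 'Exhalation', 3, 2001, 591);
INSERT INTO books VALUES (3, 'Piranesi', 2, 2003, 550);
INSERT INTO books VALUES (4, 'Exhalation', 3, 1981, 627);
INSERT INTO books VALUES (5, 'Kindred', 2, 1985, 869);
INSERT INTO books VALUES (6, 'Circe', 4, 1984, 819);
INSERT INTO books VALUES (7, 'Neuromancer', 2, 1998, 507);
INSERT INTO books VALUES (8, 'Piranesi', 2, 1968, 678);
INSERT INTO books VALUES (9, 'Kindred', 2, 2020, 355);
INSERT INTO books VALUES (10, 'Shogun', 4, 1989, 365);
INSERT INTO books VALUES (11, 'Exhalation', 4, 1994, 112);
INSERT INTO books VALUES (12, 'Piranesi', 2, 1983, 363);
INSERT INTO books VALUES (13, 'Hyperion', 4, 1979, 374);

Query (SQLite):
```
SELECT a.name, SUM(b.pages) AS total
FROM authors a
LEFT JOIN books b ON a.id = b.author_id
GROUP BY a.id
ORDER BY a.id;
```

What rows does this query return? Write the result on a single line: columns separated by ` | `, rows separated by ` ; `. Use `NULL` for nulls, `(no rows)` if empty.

LEFT JOIN keeps every authors row; unmatched ones get NULL for books columns.
Group by authors.id and compute SUM(b.pages). SUM over an all-NULL group is NULL.
  2: ids {3, 5, 7, 8, 9, 12} → SUM(b.pages)=3322
  3: ids {1, 2, 4} → SUM(b.pages)=1310
  4: ids {6, 10, 11, 13} → SUM(b.pages)=1670

Noa | 3322 ; Alice | 1310 ; Uma | 1670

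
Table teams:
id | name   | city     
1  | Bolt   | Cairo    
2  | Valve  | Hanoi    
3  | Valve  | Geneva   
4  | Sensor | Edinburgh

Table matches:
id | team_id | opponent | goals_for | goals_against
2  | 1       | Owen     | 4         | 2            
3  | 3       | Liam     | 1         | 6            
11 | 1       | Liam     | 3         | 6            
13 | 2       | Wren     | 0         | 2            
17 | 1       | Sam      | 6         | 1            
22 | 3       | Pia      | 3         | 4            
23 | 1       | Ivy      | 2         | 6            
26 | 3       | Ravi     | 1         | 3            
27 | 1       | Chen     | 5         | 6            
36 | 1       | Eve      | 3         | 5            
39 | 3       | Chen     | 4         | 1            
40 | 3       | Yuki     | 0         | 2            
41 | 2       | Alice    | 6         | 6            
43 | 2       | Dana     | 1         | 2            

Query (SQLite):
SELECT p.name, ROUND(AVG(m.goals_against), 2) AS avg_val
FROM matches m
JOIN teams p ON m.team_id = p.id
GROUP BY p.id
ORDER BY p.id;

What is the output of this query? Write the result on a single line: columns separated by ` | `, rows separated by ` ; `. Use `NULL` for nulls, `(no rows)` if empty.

Bolt | 4.33 ; Valve | 3.33 ; Valve | 3.2

Join each matches row to its teams via team_id.
Group joined rows by teams.id; compute ROUND(AVG(m.goals_against), 2) per group.
  1: ids {2, 11, 17, 23, 27, 36} → ROUND(AVG(m.goals_against), 2)=4.33
  2: ids {13, 41, 43} → ROUND(AVG(m.goals_against), 2)=3.33
  3: ids {3, 22, 26, 39, 40} → ROUND(AVG(m.goals_against), 2)=3.2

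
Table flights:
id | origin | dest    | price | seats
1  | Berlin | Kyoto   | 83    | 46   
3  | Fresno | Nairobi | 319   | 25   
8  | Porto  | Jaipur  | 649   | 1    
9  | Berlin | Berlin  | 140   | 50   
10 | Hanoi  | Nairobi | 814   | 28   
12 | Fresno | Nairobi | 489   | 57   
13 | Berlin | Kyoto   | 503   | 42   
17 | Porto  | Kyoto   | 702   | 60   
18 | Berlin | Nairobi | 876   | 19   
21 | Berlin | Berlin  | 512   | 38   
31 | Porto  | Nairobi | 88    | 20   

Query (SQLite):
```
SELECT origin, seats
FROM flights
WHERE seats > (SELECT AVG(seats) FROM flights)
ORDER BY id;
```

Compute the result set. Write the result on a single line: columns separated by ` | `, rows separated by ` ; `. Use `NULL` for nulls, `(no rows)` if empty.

Berlin | 46 ; Berlin | 50 ; Fresno | 57 ; Berlin | 42 ; Porto | 60 ; Berlin | 38

Scalar subquery: AVG(seats) over all flights rows = 35.090909 (≈; comparison uses full precision).
Keep rows where seats > that value.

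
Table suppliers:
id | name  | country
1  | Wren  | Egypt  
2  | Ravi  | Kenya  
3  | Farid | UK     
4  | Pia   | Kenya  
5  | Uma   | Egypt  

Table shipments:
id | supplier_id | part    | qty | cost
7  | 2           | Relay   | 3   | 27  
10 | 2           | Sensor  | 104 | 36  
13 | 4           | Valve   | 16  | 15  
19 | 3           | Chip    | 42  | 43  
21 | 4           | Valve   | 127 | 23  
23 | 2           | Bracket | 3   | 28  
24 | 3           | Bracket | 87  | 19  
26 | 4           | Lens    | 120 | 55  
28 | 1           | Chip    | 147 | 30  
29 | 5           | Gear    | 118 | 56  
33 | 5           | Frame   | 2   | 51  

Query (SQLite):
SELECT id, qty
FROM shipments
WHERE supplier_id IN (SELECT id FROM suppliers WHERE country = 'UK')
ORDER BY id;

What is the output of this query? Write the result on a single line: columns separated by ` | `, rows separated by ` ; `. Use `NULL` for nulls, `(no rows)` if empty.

Inner query: suppliers.id where country = 'UK'.
Outer: keep shipments rows whose supplier_id is in that set.
Inner query → {3}

19 | 42 ; 24 | 87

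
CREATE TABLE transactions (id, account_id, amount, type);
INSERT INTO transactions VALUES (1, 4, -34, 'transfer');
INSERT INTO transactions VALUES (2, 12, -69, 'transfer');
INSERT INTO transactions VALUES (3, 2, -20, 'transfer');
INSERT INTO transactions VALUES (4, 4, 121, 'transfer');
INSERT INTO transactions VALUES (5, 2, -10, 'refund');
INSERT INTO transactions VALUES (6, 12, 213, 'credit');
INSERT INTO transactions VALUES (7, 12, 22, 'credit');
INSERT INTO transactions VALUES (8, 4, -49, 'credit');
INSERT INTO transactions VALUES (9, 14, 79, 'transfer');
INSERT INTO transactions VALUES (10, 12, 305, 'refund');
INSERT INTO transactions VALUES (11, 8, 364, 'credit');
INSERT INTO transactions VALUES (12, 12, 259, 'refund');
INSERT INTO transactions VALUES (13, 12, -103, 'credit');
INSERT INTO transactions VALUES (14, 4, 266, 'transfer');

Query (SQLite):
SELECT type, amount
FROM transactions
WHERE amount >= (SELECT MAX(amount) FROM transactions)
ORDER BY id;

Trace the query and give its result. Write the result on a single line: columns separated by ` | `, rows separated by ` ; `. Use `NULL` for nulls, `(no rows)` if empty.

Scalar subquery: MAX(amount) over all transactions rows = 364.
Keep rows where amount >= that value.

credit | 364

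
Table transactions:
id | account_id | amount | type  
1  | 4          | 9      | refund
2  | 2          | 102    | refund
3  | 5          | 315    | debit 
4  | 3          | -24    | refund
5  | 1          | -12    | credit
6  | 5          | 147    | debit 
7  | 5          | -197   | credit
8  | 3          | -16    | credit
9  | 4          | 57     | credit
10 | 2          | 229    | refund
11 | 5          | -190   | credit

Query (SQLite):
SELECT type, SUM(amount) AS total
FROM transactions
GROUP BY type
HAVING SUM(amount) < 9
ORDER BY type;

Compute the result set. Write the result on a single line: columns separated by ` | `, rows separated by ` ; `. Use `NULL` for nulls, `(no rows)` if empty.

Partition transactions by type; compute SUM(amount) within each group.
HAVING: keep groups where SUM(amount) < 9.
  credit: ids {5, 7, 8, 9, 11} → SUM(amount)=-358
  debit: ids {3, 6} → SUM(amount)=462
  refund: ids {1, 2, 4, 10} → SUM(amount)=316

credit | -358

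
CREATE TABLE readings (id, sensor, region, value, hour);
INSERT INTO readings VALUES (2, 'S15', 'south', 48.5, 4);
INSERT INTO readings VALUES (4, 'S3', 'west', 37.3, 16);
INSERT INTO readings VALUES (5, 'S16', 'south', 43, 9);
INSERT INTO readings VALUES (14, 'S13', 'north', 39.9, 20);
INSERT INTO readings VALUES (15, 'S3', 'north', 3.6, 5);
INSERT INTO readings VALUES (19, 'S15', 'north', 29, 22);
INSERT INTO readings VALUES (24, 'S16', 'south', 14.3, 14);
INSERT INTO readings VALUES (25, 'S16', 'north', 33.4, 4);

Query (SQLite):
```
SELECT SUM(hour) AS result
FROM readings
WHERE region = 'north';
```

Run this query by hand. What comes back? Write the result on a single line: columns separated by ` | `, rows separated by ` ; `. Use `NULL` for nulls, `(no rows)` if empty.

51

Rows where region='north' → hour values: [20, 5, 22, 4].
SUM of non-NULL values = 51.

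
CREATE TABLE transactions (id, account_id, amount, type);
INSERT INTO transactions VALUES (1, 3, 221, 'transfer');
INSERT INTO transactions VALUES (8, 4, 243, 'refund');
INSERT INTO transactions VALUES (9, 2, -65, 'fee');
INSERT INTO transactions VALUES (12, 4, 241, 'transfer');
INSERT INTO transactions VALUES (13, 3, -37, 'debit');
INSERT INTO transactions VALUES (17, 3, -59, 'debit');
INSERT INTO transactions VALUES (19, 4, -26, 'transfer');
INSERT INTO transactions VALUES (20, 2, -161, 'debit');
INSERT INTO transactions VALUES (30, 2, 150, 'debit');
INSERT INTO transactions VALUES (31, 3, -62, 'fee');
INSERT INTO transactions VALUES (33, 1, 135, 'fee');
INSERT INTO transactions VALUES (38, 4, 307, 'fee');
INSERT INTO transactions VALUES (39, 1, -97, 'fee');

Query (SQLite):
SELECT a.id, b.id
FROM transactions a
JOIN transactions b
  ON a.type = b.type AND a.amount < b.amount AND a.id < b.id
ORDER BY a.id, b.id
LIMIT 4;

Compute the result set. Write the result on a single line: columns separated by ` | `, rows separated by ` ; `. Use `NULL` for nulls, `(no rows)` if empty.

Pairs (a,b) with same type, a.amount < b.amount, a.id < b.id.
type groups: debit:{13,17,20,30} fee:{9,31,33,38,39} refund:{8} transfer:{1,12,19}
Ordered by (a.id, b.id); first 4.

1 | 12 ; 9 | 31 ; 9 | 33 ; 9 | 38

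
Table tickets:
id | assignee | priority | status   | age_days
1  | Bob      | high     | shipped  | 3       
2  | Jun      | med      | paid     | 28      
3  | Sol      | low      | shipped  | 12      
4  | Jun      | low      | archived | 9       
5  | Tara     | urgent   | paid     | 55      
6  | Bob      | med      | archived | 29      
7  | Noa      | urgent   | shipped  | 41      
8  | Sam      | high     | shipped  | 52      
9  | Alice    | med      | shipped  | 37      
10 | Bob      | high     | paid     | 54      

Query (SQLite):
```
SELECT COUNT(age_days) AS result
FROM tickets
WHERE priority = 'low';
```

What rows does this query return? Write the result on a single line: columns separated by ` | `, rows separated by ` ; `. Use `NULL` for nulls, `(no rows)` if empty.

2

Rows where priority='low' → age_days values: [12, 9].
COUNT(age_days) counts non-NULL values → 2.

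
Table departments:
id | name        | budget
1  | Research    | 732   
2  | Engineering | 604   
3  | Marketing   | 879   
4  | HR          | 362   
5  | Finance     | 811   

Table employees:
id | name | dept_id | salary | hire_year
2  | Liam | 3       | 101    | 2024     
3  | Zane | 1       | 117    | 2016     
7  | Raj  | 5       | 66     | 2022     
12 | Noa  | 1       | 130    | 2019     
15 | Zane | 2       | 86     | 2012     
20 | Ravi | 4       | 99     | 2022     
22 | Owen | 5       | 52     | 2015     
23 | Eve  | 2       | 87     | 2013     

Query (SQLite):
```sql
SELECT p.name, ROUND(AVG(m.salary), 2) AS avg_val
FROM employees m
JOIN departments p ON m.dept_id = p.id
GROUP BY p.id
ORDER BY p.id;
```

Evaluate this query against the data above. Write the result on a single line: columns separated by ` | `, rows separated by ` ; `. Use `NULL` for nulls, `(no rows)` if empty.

Research | 123.5 ; Engineering | 86.5 ; Marketing | 101 ; HR | 99 ; Finance | 59

Join each employees row to its departments via dept_id.
Group joined rows by departments.id; compute ROUND(AVG(m.salary), 2) per group.
  1: ids {3, 12} → ROUND(AVG(m.salary), 2)=123.5
  2: ids {15, 23} → ROUND(AVG(m.salary), 2)=86.5
  3: ids {2} → ROUND(AVG(m.salary), 2)=101
  4: ids {20} → ROUND(AVG(m.salary), 2)=99
  5: ids {7, 22} → ROUND(AVG(m.salary), 2)=59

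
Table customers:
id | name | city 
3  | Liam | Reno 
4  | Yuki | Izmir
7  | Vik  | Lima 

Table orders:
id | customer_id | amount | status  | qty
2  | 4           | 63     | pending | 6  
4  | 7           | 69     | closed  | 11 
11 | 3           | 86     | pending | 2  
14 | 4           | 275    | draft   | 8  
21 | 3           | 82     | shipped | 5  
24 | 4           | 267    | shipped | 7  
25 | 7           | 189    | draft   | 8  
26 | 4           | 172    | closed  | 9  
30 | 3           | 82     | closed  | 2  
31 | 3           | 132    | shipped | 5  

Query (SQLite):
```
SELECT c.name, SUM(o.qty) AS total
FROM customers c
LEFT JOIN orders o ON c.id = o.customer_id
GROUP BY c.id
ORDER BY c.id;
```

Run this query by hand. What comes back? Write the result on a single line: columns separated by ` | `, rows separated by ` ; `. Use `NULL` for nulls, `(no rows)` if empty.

Liam | 14 ; Yuki | 30 ; Vik | 19

LEFT JOIN keeps every customers row; unmatched ones get NULL for orders columns.
Group by customers.id and compute SUM(o.qty). SUM over an all-NULL group is NULL.
  3: ids {11, 21, 30, 31} → SUM(o.qty)=14
  4: ids {2, 14, 24, 26} → SUM(o.qty)=30
  7: ids {4, 25} → SUM(o.qty)=19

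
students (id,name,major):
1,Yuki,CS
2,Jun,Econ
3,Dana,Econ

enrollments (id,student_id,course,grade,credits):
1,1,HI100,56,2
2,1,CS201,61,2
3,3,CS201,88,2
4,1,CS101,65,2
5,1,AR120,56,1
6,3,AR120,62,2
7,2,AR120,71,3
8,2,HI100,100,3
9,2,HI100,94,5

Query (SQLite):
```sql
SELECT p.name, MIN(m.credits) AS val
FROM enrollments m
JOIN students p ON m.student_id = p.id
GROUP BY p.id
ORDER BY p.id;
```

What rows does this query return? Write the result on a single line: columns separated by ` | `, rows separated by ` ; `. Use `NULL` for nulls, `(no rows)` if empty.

Yuki | 1 ; Jun | 3 ; Dana | 2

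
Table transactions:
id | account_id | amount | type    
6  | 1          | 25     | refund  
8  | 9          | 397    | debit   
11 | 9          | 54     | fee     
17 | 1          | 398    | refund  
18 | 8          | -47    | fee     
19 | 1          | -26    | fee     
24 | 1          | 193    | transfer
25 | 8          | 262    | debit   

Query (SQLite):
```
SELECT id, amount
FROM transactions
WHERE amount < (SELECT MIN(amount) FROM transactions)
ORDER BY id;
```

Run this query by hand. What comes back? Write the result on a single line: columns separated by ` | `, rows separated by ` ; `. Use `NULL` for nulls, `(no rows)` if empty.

(no rows)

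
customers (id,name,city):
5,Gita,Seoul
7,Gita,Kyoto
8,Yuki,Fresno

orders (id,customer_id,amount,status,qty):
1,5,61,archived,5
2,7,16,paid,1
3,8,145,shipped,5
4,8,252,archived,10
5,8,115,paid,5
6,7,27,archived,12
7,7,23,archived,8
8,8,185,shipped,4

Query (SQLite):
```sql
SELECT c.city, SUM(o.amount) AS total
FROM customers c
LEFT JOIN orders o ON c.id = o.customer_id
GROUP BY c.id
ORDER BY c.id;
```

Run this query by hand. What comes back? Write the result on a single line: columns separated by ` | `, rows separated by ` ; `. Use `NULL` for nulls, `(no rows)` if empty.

Seoul | 61 ; Kyoto | 66 ; Fresno | 697

LEFT JOIN keeps every customers row; unmatched ones get NULL for orders columns.
Group by customers.id and compute SUM(o.amount). SUM over an all-NULL group is NULL.
  5: ids {1} → SUM(o.amount)=61
  7: ids {2, 6, 7} → SUM(o.amount)=66
  8: ids {3, 4, 5, 8} → SUM(o.amount)=697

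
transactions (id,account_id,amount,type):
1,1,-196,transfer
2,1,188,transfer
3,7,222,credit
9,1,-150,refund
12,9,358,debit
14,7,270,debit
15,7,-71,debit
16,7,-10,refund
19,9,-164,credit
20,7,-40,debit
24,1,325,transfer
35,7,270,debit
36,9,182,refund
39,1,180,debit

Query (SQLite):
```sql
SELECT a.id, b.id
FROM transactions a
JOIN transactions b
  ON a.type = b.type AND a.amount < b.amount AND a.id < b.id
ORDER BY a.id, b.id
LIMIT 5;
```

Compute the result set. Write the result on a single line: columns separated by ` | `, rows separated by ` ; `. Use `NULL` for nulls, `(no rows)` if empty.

1 | 2 ; 1 | 24 ; 2 | 24 ; 9 | 16 ; 9 | 36

Pairs (a,b) with same type, a.amount < b.amount, a.id < b.id.
type groups: credit:{3,19} debit:{12,14,15,20,35,39} refund:{9,16,36} transfer:{1,2,24}
Ordered by (a.id, b.id); first 5.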